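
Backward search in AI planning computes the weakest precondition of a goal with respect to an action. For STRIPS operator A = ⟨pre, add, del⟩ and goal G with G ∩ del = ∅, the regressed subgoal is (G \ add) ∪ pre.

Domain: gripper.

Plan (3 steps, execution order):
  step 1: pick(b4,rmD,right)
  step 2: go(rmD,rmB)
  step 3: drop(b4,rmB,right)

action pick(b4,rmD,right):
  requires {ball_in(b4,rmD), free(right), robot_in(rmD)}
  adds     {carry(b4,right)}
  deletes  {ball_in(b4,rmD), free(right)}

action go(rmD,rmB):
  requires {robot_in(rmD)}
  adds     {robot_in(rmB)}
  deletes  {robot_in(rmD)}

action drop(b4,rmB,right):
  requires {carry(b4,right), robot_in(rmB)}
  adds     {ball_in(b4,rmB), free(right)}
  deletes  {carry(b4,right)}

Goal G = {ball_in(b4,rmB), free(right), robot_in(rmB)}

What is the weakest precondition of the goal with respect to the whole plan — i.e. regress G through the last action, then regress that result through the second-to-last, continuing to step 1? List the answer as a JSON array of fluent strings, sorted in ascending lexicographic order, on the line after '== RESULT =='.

Regress step by step:
  through step 3 (drop(b4,rmB,right)): drop {ball_in(b4,rmB), free(right)}, keep {robot_in(rmB)}, require {carry(b4,right), robot_in(rmB)}
    → {carry(b4,right), robot_in(rmB)}
  through step 2 (go(rmD,rmB)): drop {robot_in(rmB)}, keep {carry(b4,right)}, require {robot_in(rmD)}
    → {carry(b4,right), robot_in(rmD)}
  through step 1 (pick(b4,rmD,right)): drop {carry(b4,right)}, keep {robot_in(rmD)}, require {ball_in(b4,rmD), free(right), robot_in(rmD)}
    → {ball_in(b4,rmD), free(right), robot_in(rmD)}

== RESULT ==
["ball_in(b4,rmD)", "free(right)", "robot_in(rmD)"]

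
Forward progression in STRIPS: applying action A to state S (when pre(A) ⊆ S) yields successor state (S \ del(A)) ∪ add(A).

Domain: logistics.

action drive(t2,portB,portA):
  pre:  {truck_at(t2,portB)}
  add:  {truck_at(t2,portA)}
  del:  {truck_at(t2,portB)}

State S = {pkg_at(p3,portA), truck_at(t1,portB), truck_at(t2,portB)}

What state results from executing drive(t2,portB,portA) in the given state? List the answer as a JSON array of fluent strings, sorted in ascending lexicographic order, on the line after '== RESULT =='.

Compute (S \ del) ∪ add:
  pre ⊆ S: {truck_at(t2,portB)} ⊆ S  — applicable
  S \ del = {pkg_at(p3,portA), truck_at(t1,portB)}
  ∪ add   = {pkg_at(p3,portA), truck_at(t1,portB), truck_at(t2,portA)}

== RESULT ==
["pkg_at(p3,portA)", "truck_at(t1,portB)", "truck_at(t2,portA)"]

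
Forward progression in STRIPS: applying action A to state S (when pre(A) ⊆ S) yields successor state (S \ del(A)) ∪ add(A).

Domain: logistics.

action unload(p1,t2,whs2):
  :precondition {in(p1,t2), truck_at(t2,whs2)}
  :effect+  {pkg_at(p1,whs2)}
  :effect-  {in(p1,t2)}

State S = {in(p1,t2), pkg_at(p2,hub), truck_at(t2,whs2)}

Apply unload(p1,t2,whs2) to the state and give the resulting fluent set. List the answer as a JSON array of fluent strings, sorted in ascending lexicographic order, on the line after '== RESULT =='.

Progress:
  pre ⊆ S: {in(p1,t2), truck_at(t2,whs2)} ⊆ S  — applicable
  S \ del = {pkg_at(p2,hub), truck_at(t2,whs2)}
  ∪ add   = {pkg_at(p1,whs2), pkg_at(p2,hub), truck_at(t2,whs2)}

== RESULT ==
["pkg_at(p1,whs2)", "pkg_at(p2,hub)", "truck_at(t2,whs2)"]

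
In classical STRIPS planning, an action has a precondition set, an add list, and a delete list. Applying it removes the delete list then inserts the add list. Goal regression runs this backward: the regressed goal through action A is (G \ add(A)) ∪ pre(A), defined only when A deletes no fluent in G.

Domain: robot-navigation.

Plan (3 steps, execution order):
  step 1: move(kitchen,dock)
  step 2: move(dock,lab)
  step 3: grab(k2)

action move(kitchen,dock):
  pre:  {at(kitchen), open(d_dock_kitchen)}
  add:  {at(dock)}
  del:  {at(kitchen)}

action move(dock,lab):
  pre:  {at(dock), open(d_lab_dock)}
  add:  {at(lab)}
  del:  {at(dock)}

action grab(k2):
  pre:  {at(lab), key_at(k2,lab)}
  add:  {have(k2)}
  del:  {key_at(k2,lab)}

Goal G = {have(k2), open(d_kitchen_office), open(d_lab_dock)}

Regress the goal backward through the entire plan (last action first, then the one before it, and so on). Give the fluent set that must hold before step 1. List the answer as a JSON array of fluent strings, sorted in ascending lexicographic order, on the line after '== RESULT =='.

Work backward from the goal:
  through step 3 (grab(k2)): drop {have(k2)}, keep {open(d_kitchen_office), open(d_lab_dock)}, require {at(lab), key_at(k2,lab)}
    → {at(lab), key_at(k2,lab), open(d_kitchen_office), open(d_lab_dock)}
  through step 2 (move(dock,lab)): drop {at(lab)}, keep {key_at(k2,lab), open(d_kitchen_office), open(d_lab_dock)}, require {at(dock), open(d_lab_dock)}
    → {at(dock), key_at(k2,lab), open(d_kitchen_office), open(d_lab_dock)}
  through step 1 (move(kitchen,dock)): drop {at(dock)}, keep {key_at(k2,lab), open(d_kitchen_office), open(d_lab_dock)}, require {at(kitchen), open(d_dock_kitchen)}
    → {at(kitchen), key_at(k2,lab), open(d_dock_kitchen), open(d_kitchen_office), open(d_lab_dock)}

== RESULT ==
["at(kitchen)", "key_at(k2,lab)", "open(d_dock_kitchen)", "open(d_kitchen_office)", "open(d_lab_dock)"]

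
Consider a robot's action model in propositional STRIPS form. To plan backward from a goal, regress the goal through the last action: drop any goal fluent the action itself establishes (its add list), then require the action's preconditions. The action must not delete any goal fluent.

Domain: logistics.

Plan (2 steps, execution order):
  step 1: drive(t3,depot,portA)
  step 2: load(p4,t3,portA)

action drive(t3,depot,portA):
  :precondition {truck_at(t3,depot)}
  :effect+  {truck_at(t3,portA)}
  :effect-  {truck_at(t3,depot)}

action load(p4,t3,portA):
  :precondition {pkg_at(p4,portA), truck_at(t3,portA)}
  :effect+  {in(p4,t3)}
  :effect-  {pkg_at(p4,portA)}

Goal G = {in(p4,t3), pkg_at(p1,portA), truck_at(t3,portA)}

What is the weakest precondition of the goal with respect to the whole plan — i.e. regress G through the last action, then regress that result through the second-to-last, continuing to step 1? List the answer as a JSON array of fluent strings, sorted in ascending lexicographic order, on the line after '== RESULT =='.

Work backward from the goal:
  through step 2 (load(p4,t3,portA)): drop {in(p4,t3)}, keep {pkg_at(p1,portA), truck_at(t3,portA)}, require {pkg_at(p4,portA), truck_at(t3,portA)}
    → {pkg_at(p1,portA), pkg_at(p4,portA), truck_at(t3,portA)}
  through step 1 (drive(t3,depot,portA)): drop {truck_at(t3,portA)}, keep {pkg_at(p1,portA), pkg_at(p4,portA)}, require {truck_at(t3,depot)}
    → {pkg_at(p1,portA), pkg_at(p4,portA), truck_at(t3,depot)}

== RESULT ==
["pkg_at(p1,portA)", "pkg_at(p4,portA)", "truck_at(t3,depot)"]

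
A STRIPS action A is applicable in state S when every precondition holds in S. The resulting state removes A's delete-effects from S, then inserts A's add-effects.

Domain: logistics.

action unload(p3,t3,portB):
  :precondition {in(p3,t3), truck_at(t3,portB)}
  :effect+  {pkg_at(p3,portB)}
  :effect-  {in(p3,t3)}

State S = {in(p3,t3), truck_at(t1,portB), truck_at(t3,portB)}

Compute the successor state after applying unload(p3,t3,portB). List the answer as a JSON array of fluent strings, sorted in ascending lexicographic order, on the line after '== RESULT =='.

Compute (S \ del) ∪ add:
  pre ⊆ S: {in(p3,t3), truck_at(t3,portB)} ⊆ S  — applicable
  S \ del = {truck_at(t1,portB), truck_at(t3,portB)}
  ∪ add   = {pkg_at(p3,portB), truck_at(t1,portB), truck_at(t3,portB)}

== RESULT ==
["pkg_at(p3,portB)", "truck_at(t1,portB)", "truck_at(t3,portB)"]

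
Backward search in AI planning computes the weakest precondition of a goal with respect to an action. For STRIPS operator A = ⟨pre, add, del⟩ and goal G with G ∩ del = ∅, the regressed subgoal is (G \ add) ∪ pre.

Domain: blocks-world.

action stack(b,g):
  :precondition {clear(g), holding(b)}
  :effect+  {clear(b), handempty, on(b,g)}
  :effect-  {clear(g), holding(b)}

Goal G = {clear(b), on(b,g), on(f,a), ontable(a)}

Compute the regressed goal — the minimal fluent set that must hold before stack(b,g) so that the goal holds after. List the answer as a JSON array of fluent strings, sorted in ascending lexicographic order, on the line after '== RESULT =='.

Compute (G \ add) ∪ pre:
  G ∩ del = {}  (empty — regression defined)
  G \ add = {clear(b), on(b,g), on(f,a), ontable(a)} \ {clear(b), handempty, on(b,g)} = {on(f,a), ontable(a)}
  ∪ pre   = {on(f,a), ontable(a)} ∪ {clear(g), holding(b)}
          = {clear(g), holding(b), on(f,a), ontable(a)}

== RESULT ==
["clear(g)", "holding(b)", "on(f,a)", "ontable(a)"]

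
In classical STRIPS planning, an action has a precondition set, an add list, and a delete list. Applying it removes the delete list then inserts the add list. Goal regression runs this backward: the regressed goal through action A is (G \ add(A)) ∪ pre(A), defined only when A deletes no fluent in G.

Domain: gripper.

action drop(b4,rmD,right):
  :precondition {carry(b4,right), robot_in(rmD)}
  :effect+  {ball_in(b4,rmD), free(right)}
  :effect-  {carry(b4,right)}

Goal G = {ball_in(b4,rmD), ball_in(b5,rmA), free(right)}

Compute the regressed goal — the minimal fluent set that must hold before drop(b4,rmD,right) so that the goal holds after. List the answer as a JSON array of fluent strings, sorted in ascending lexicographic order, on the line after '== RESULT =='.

Regress:
  G ∩ del = {}  (empty — regression defined)
  G \ add = {ball_in(b4,rmD), ball_in(b5,rmA), free(right)} \ {ball_in(b4,rmD), free(right)} = {ball_in(b5,rmA)}
  ∪ pre   = {ball_in(b5,rmA)} ∪ {carry(b4,right), robot_in(rmD)}
          = {ball_in(b5,rmA), carry(b4,right), robot_in(rmD)}

== RESULT ==
["ball_in(b5,rmA)", "carry(b4,right)", "robot_in(rmD)"]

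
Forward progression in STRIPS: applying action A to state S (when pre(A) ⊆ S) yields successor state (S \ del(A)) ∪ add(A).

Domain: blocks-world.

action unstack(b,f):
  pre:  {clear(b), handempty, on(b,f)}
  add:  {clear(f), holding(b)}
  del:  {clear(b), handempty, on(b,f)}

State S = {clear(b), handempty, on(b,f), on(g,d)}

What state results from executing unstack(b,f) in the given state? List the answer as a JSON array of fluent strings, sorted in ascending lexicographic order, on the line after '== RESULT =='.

Progress:
  pre ⊆ S: {clear(b), handempty, on(b,f)} ⊆ S  — applicable
  S \ del = {on(g,d)}
  ∪ add   = {clear(f), holding(b), on(g,d)}

== RESULT ==
["clear(f)", "holding(b)", "on(g,d)"]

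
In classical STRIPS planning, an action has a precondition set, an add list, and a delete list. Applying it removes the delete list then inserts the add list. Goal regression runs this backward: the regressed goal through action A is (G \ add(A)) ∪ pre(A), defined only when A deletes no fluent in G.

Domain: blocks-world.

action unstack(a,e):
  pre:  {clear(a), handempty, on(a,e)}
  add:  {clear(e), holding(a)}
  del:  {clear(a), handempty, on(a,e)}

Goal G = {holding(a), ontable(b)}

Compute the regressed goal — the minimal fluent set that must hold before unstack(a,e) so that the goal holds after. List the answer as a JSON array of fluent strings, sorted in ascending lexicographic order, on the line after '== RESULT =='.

Regress:
  G ∩ del = {}  (empty — regression defined)
  G \ add = {holding(a), ontable(b)} \ {clear(e), holding(a)} = {ontable(b)}
  ∪ pre   = {ontable(b)} ∪ {clear(a), handempty, on(a,e)}
          = {clear(a), handempty, on(a,e), ontable(b)}

== RESULT ==
["clear(a)", "handempty", "on(a,e)", "ontable(b)"]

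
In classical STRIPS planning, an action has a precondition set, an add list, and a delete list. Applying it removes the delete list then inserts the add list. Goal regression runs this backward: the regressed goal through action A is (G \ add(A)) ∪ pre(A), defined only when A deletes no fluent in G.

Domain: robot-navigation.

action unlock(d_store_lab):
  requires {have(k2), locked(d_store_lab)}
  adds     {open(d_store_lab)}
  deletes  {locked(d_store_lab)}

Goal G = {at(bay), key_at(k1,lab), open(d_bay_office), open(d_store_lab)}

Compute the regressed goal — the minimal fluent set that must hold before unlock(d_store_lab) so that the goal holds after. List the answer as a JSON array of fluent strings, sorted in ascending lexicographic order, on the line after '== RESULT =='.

Compute (G \ add) ∪ pre:
  G ∩ del = {}  (empty — regression defined)
  G \ add = {at(bay), key_at(k1,lab), open(d_bay_office), open(d_store_lab)} \ {open(d_store_lab)} = {at(bay), key_at(k1,lab), open(d_bay_office)}
  ∪ pre   = {at(bay), key_at(k1,lab), open(d_bay_office)} ∪ {have(k2), locked(d_store_lab)}
          = {at(bay), have(k2), key_at(k1,lab), locked(d_store_lab), open(d_bay_office)}

== RESULT ==
["at(bay)", "have(k2)", "key_at(k1,lab)", "locked(d_store_lab)", "open(d_bay_office)"]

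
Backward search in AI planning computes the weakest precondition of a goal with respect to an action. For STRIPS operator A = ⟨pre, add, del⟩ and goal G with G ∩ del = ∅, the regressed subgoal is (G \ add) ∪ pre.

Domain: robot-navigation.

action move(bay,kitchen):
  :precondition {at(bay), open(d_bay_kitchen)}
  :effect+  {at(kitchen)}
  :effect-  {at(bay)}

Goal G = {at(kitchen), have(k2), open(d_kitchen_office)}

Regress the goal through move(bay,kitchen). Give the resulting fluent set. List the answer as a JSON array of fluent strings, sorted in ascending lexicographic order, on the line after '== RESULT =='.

Regress:
  G ∩ del = {}  (empty — regression defined)
  G \ add = {at(kitchen), have(k2), open(d_kitchen_office)} \ {at(kitchen)} = {have(k2), open(d_kitchen_office)}
  ∪ pre   = {have(k2), open(d_kitchen_office)} ∪ {at(bay), open(d_bay_kitchen)}
          = {at(bay), have(k2), open(d_bay_kitchen), open(d_kitchen_office)}

== RESULT ==
["at(bay)", "have(k2)", "open(d_bay_kitchen)", "open(d_kitchen_office)"]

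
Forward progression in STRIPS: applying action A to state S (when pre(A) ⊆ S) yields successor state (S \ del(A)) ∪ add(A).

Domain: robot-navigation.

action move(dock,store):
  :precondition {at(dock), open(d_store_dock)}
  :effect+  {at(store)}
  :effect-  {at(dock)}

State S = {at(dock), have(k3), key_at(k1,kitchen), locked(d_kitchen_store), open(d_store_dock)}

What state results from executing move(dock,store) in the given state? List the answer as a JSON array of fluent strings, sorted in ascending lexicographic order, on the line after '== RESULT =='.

Compute (S \ del) ∪ add:
  pre ⊆ S: {at(dock), open(d_store_dock)} ⊆ S  — applicable
  S \ del = {have(k3), key_at(k1,kitchen), locked(d_kitchen_store), open(d_store_dock)}
  ∪ add   = {at(store), have(k3), key_at(k1,kitchen), locked(d_kitchen_store), open(d_store_dock)}

== RESULT ==
["at(store)", "have(k3)", "key_at(k1,kitchen)", "locked(d_kitchen_store)", "open(d_store_dock)"]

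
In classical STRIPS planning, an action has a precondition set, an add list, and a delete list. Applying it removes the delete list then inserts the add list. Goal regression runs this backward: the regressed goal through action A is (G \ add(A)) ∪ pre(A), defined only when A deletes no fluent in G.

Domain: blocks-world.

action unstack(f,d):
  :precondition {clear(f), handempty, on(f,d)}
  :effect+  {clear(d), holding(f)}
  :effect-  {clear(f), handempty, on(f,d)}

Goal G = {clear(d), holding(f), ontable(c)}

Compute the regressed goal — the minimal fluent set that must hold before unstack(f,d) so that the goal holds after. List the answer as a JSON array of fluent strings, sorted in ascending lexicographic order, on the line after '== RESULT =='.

Compute (G \ add) ∪ pre:
  G ∩ del = {}  (empty — regression defined)
  G \ add = {clear(d), holding(f), ontable(c)} \ {clear(d), holding(f)} = {ontable(c)}
  ∪ pre   = {ontable(c)} ∪ {clear(f), handempty, on(f,d)}
          = {clear(f), handempty, on(f,d), ontable(c)}

== RESULT ==
["clear(f)", "handempty", "on(f,d)", "ontable(c)"]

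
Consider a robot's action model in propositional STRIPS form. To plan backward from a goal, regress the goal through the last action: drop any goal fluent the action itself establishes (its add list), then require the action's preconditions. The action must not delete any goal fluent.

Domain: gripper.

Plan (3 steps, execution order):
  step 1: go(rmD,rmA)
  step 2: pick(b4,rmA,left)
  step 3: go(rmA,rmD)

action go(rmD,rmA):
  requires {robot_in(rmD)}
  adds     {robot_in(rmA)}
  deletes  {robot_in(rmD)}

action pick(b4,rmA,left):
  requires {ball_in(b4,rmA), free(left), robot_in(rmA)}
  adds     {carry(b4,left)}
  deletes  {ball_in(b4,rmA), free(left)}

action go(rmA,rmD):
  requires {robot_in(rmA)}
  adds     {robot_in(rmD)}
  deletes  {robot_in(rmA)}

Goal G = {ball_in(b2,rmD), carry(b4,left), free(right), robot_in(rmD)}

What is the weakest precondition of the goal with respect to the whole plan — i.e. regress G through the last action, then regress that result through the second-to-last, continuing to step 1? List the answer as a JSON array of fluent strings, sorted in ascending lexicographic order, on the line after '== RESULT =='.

Regress step by step:
  through step 3 (go(rmA,rmD)): drop {robot_in(rmD)}, keep {ball_in(b2,rmD), carry(b4,left), free(right)}, require {robot_in(rmA)}
    → {ball_in(b2,rmD), carry(b4,left), free(right), robot_in(rmA)}
  through step 2 (pick(b4,rmA,left)): drop {carry(b4,left)}, keep {ball_in(b2,rmD), free(right), robot_in(rmA)}, require {ball_in(b4,rmA), free(left), robot_in(rmA)}
    → {ball_in(b2,rmD), ball_in(b4,rmA), free(left), free(right), robot_in(rmA)}
  through step 1 (go(rmD,rmA)): drop {robot_in(rmA)}, keep {ball_in(b2,rmD), ball_in(b4,rmA), free(left), free(right)}, require {robot_in(rmD)}
    → {ball_in(b2,rmD), ball_in(b4,rmA), free(left), free(right), robot_in(rmD)}

== RESULT ==
["ball_in(b2,rmD)", "ball_in(b4,rmA)", "free(left)", "free(right)", "robot_in(rmD)"]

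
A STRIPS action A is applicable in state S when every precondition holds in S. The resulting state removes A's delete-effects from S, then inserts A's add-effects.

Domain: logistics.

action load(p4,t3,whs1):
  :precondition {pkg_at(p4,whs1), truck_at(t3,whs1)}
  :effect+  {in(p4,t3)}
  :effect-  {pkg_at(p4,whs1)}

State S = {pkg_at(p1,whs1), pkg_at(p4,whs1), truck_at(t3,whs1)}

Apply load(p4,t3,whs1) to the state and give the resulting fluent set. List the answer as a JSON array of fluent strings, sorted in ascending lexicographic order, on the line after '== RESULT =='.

Progress:
  pre ⊆ S: {pkg_at(p4,whs1), truck_at(t3,whs1)} ⊆ S  — applicable
  S \ del = {pkg_at(p1,whs1), truck_at(t3,whs1)}
  ∪ add   = {in(p4,t3), pkg_at(p1,whs1), truck_at(t3,whs1)}

== RESULT ==
["in(p4,t3)", "pkg_at(p1,whs1)", "truck_at(t3,whs1)"]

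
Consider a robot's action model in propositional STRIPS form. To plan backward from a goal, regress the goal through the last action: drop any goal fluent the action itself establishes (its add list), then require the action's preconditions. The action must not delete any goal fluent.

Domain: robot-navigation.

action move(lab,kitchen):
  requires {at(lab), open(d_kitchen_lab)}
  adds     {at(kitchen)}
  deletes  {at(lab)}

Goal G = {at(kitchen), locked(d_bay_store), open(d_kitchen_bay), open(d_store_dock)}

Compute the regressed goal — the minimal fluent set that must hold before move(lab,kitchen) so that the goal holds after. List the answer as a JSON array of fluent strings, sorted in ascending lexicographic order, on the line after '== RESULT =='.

Compute (G \ add) ∪ pre:
  G ∩ del = {}  (empty — regression defined)
  G \ add = {at(kitchen), locked(d_bay_store), open(d_kitchen_bay), open(d_store_dock)} \ {at(kitchen)} = {locked(d_bay_store), open(d_kitchen_bay), open(d_store_dock)}
  ∪ pre   = {locked(d_bay_store), open(d_kitchen_bay), open(d_store_dock)} ∪ {at(lab), open(d_kitchen_lab)}
          = {at(lab), locked(d_bay_store), open(d_kitchen_bay), open(d_kitchen_lab), open(d_store_dock)}

== RESULT ==
["at(lab)", "locked(d_bay_store)", "open(d_kitchen_bay)", "open(d_kitchen_lab)", "open(d_store_dock)"]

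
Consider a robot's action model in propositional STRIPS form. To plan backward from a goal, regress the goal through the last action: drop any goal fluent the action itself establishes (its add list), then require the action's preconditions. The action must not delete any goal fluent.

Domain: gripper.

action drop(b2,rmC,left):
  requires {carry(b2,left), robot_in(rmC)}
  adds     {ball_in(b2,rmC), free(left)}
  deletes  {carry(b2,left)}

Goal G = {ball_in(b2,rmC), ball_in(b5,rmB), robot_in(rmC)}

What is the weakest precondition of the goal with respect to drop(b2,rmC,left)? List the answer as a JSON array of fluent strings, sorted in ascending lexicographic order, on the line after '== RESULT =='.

Compute (G \ add) ∪ pre:
  G ∩ del = {}  (empty — regression defined)
  G \ add = {ball_in(b2,rmC), ball_in(b5,rmB), robot_in(rmC)} \ {ball_in(b2,rmC), free(left)} = {ball_in(b5,rmB), robot_in(rmC)}
  ∪ pre   = {ball_in(b5,rmB), robot_in(rmC)} ∪ {carry(b2,left), robot_in(rmC)}
          = {ball_in(b5,rmB), carry(b2,left), robot_in(rmC)}

== RESULT ==
["ball_in(b5,rmB)", "carry(b2,left)", "robot_in(rmC)"]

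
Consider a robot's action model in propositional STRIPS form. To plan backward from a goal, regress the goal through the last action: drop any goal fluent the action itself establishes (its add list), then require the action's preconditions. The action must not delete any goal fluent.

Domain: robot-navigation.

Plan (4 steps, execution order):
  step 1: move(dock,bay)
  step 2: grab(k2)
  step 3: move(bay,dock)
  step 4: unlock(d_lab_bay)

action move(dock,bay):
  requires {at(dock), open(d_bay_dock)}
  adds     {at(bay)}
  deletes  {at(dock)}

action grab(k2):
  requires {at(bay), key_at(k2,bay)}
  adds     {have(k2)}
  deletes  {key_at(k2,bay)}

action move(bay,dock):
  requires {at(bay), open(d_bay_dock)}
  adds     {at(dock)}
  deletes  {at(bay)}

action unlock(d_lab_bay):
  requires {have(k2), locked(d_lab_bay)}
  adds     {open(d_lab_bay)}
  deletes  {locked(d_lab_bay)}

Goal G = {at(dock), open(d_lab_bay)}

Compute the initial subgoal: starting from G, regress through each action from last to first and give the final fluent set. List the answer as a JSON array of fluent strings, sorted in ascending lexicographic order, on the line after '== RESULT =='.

Work backward from the goal:
  through step 4 (unlock(d_lab_bay)): drop {open(d_lab_bay)}, keep {at(dock)}, require {have(k2), locked(d_lab_bay)}
    → {at(dock), have(k2), locked(d_lab_bay)}
  through step 3 (move(bay,dock)): drop {at(dock)}, keep {have(k2), locked(d_lab_bay)}, require {at(bay), open(d_bay_dock)}
    → {at(bay), have(k2), locked(d_lab_bay), open(d_bay_dock)}
  through step 2 (grab(k2)): drop {have(k2)}, keep {at(bay), locked(d_lab_bay), open(d_bay_dock)}, require {at(bay), key_at(k2,bay)}
    → {at(bay), key_at(k2,bay), locked(d_lab_bay), open(d_bay_dock)}
  through step 1 (move(dock,bay)): drop {at(bay)}, keep {key_at(k2,bay), locked(d_lab_bay), open(d_bay_dock)}, require {at(dock), open(d_bay_dock)}
    → {at(dock), key_at(k2,bay), locked(d_lab_bay), open(d_bay_dock)}

== RESULT ==
["at(dock)", "key_at(k2,bay)", "locked(d_lab_bay)", "open(d_bay_dock)"]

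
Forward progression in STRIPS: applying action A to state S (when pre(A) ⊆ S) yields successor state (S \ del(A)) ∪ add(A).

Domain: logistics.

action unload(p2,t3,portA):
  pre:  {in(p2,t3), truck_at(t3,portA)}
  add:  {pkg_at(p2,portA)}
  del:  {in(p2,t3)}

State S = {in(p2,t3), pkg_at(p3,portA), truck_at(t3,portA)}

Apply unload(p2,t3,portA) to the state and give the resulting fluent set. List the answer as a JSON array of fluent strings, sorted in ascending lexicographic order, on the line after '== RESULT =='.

Progress:
  pre ⊆ S: {in(p2,t3), truck_at(t3,portA)} ⊆ S  — applicable
  S \ del = {pkg_at(p3,portA), truck_at(t3,portA)}
  ∪ add   = {pkg_at(p2,portA), pkg_at(p3,portA), truck_at(t3,portA)}

== RESULT ==
["pkg_at(p2,portA)", "pkg_at(p3,portA)", "truck_at(t3,portA)"]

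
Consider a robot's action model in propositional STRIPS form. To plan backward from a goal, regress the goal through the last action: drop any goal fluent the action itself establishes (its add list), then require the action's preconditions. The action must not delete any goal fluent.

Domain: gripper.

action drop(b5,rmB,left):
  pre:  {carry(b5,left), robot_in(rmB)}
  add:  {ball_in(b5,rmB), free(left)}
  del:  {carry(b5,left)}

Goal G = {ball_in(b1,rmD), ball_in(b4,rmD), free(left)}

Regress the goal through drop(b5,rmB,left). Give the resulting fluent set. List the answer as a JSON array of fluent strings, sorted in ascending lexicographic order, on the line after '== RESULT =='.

Compute (G \ add) ∪ pre:
  G ∩ del = {}  (empty — regression defined)
  G \ add = {ball_in(b1,rmD), ball_in(b4,rmD), free(left)} \ {ball_in(b5,rmB), free(left)} = {ball_in(b1,rmD), ball_in(b4,rmD)}
  ∪ pre   = {ball_in(b1,rmD), ball_in(b4,rmD)} ∪ {carry(b5,left), robot_in(rmB)}
          = {ball_in(b1,rmD), ball_in(b4,rmD), carry(b5,left), robot_in(rmB)}

== RESULT ==
["ball_in(b1,rmD)", "ball_in(b4,rmD)", "carry(b5,left)", "robot_in(rmB)"]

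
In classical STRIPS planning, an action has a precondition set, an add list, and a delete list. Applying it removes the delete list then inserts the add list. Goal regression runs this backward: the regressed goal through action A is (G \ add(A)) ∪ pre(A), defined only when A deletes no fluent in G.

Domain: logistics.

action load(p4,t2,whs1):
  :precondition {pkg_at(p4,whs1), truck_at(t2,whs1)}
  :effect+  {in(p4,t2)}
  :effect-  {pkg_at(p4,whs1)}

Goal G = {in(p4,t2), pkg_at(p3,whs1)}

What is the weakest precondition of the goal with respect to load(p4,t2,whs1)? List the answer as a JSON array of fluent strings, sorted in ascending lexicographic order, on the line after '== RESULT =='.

Regress:
  G ∩ del = {}  (empty — regression defined)
  G \ add = {in(p4,t2), pkg_at(p3,whs1)} \ {in(p4,t2)} = {pkg_at(p3,whs1)}
  ∪ pre   = {pkg_at(p3,whs1)} ∪ {pkg_at(p4,whs1), truck_at(t2,whs1)}
          = {pkg_at(p3,whs1), pkg_at(p4,whs1), truck_at(t2,whs1)}

== RESULT ==
["pkg_at(p3,whs1)", "pkg_at(p4,whs1)", "truck_at(t2,whs1)"]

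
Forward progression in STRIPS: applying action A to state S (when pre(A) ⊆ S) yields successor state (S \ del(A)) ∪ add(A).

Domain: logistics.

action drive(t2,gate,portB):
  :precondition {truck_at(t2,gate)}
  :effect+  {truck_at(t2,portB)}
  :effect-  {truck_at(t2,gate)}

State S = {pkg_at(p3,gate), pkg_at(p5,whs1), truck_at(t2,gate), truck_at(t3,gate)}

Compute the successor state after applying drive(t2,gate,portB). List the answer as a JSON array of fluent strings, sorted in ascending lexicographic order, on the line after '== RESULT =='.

Compute (S \ del) ∪ add:
  pre ⊆ S: {truck_at(t2,gate)} ⊆ S  — applicable
  S \ del = {pkg_at(p3,gate), pkg_at(p5,whs1), truck_at(t3,gate)}
  ∪ add   = {pkg_at(p3,gate), pkg_at(p5,whs1), truck_at(t2,portB), truck_at(t3,gate)}

== RESULT ==
["pkg_at(p3,gate)", "pkg_at(p5,whs1)", "truck_at(t2,portB)", "truck_at(t3,gate)"]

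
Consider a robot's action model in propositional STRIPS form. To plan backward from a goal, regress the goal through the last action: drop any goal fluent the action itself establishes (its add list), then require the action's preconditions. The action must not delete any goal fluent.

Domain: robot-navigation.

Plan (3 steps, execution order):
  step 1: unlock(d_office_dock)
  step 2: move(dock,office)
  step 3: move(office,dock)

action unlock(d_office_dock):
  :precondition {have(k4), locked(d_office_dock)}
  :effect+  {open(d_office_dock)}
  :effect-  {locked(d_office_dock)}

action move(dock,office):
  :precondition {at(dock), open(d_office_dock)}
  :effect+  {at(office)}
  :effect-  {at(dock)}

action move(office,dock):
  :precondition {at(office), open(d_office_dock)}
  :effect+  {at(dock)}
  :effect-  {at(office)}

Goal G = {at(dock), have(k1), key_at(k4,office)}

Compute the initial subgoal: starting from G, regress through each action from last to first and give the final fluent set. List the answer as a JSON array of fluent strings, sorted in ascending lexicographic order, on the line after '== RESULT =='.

Regress step by step:
  through step 3 (move(office,dock)): drop {at(dock)}, keep {have(k1), key_at(k4,office)}, require {at(office), open(d_office_dock)}
    → {at(office), have(k1), key_at(k4,office), open(d_office_dock)}
  through step 2 (move(dock,office)): drop {at(office)}, keep {have(k1), key_at(k4,office), open(d_office_dock)}, require {at(dock), open(d_office_dock)}
    → {at(dock), have(k1), key_at(k4,office), open(d_office_dock)}
  through step 1 (unlock(d_office_dock)): drop {open(d_office_dock)}, keep {at(dock), have(k1), key_at(k4,office)}, require {have(k4), locked(d_office_dock)}
    → {at(dock), have(k1), have(k4), key_at(k4,office), locked(d_office_dock)}

== RESULT ==
["at(dock)", "have(k1)", "have(k4)", "key_at(k4,office)", "locked(d_office_dock)"]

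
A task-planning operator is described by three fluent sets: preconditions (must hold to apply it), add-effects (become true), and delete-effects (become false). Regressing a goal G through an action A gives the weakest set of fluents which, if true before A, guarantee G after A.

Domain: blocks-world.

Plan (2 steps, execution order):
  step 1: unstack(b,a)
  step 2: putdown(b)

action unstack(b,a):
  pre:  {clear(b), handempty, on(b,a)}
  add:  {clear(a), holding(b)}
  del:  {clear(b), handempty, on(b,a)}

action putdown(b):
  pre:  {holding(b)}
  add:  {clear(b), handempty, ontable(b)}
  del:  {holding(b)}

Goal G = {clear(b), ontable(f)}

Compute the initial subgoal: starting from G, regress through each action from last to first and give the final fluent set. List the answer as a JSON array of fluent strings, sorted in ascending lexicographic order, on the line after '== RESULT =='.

Work backward from the goal:
  through step 2 (putdown(b)): drop {clear(b)}, keep {ontable(f)}, require {holding(b)}
    → {holding(b), ontable(f)}
  through step 1 (unstack(b,a)): drop {holding(b)}, keep {ontable(f)}, require {clear(b), handempty, on(b,a)}
    → {clear(b), handempty, on(b,a), ontable(f)}

== RESULT ==
["clear(b)", "handempty", "on(b,a)", "ontable(f)"]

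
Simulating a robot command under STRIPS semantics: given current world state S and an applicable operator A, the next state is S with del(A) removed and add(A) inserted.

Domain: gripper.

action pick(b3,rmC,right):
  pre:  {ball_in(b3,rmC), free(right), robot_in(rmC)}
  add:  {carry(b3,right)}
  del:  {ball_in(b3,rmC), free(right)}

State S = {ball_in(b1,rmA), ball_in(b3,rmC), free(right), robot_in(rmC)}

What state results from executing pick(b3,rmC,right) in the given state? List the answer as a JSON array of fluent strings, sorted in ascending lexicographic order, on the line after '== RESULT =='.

Compute (S \ del) ∪ add:
  pre ⊆ S: {ball_in(b3,rmC), free(right), robot_in(rmC)} ⊆ S  — applicable
  S \ del = {ball_in(b1,rmA), robot_in(rmC)}
  ∪ add   = {ball_in(b1,rmA), carry(b3,right), robot_in(rmC)}

== RESULT ==
["ball_in(b1,rmA)", "carry(b3,right)", "robot_in(rmC)"]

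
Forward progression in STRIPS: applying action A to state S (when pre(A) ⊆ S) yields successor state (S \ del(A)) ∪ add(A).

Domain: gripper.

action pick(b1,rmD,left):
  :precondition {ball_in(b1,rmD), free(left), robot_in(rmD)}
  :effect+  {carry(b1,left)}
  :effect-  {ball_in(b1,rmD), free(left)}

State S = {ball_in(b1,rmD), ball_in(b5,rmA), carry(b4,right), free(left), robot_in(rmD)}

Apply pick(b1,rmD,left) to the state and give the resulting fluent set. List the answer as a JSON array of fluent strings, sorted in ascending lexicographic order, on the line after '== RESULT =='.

Progress:
  pre ⊆ S: {ball_in(b1,rmD), free(left), robot_in(rmD)} ⊆ S  — applicable
  S \ del = {ball_in(b5,rmA), carry(b4,right), robot_in(rmD)}
  ∪ add   = {ball_in(b5,rmA), carry(b1,left), carry(b4,right), robot_in(rmD)}

== RESULT ==
["ball_in(b5,rmA)", "carry(b1,left)", "carry(b4,right)", "robot_in(rmD)"]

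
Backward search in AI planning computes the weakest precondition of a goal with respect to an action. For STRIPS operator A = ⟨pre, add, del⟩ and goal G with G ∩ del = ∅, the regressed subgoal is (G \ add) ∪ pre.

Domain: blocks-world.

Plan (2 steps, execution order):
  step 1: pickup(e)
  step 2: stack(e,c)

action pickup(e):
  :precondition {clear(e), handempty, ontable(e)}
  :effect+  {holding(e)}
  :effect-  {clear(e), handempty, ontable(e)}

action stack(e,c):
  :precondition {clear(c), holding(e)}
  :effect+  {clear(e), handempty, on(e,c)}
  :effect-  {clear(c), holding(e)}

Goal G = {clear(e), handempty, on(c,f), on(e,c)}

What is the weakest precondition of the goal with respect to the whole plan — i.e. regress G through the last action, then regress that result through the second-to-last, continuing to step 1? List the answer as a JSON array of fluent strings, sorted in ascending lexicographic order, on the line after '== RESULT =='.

Work backward from the goal:
  through step 2 (stack(e,c)): drop {clear(e), handempty, on(e,c)}, keep {on(c,f)}, require {clear(c), holding(e)}
    → {clear(c), holding(e), on(c,f)}
  through step 1 (pickup(e)): drop {holding(e)}, keep {clear(c), on(c,f)}, require {clear(e), handempty, ontable(e)}
    → {clear(c), clear(e), handempty, on(c,f), ontable(e)}

== RESULT ==
["clear(c)", "clear(e)", "handempty", "on(c,f)", "ontable(e)"]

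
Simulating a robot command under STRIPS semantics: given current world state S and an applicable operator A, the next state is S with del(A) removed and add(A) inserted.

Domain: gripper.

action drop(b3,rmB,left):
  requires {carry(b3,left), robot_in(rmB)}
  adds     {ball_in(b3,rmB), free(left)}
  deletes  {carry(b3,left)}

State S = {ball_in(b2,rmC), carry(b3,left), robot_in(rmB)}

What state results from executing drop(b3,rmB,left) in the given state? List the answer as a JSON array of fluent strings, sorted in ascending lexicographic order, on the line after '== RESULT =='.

Progress:
  pre ⊆ S: {carry(b3,left), robot_in(rmB)} ⊆ S  — applicable
  S \ del = {ball_in(b2,rmC), robot_in(rmB)}
  ∪ add   = {ball_in(b2,rmC), ball_in(b3,rmB), free(left), robot_in(rmB)}

== RESULT ==
["ball_in(b2,rmC)", "ball_in(b3,rmB)", "free(left)", "robot_in(rmB)"]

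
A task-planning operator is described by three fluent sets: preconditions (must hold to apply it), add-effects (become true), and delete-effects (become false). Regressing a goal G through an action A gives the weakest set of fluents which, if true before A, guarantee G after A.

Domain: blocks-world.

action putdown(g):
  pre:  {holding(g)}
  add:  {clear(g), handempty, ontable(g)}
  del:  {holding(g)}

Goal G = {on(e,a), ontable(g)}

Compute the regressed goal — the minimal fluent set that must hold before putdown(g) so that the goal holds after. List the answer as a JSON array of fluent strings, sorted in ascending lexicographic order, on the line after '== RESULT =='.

Compute (G \ add) ∪ pre:
  G ∩ del = {}  (empty — regression defined)
  G \ add = {on(e,a), ontable(g)} \ {clear(g), handempty, ontable(g)} = {on(e,a)}
  ∪ pre   = {on(e,a)} ∪ {holding(g)}
          = {holding(g), on(e,a)}

== RESULT ==
["holding(g)", "on(e,a)"]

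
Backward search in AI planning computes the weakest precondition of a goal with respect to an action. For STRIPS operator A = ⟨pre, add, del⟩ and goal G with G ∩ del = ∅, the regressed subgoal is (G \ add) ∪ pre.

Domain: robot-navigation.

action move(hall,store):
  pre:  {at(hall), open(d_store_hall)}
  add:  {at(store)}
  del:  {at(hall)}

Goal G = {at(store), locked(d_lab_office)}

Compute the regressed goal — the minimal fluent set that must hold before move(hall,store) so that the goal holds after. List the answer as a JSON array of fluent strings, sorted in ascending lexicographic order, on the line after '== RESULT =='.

Regress:
  G ∩ del = {}  (empty — regression defined)
  G \ add = {at(store), locked(d_lab_office)} \ {at(store)} = {locked(d_lab_office)}
  ∪ pre   = {locked(d_lab_office)} ∪ {at(hall), open(d_store_hall)}
          = {at(hall), locked(d_lab_office), open(d_store_hall)}

== RESULT ==
["at(hall)", "locked(d_lab_office)", "open(d_store_hall)"]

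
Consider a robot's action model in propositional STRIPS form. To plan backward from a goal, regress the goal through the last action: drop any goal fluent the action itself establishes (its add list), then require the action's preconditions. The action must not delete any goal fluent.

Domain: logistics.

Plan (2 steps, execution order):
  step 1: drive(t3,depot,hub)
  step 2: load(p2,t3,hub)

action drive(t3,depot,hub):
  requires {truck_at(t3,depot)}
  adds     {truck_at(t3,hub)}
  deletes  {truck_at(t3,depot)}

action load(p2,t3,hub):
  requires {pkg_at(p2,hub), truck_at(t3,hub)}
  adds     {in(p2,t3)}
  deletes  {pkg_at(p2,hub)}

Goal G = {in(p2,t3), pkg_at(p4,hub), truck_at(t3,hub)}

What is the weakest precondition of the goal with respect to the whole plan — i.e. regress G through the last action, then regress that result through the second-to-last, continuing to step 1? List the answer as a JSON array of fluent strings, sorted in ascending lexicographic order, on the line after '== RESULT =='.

Work backward from the goal:
  through step 2 (load(p2,t3,hub)): drop {in(p2,t3)}, keep {pkg_at(p4,hub), truck_at(t3,hub)}, require {pkg_at(p2,hub), truck_at(t3,hub)}
    → {pkg_at(p2,hub), pkg_at(p4,hub), truck_at(t3,hub)}
  through step 1 (drive(t3,depot,hub)): drop {truck_at(t3,hub)}, keep {pkg_at(p2,hub), pkg_at(p4,hub)}, require {truck_at(t3,depot)}
    → {pkg_at(p2,hub), pkg_at(p4,hub), truck_at(t3,depot)}

== RESULT ==
["pkg_at(p2,hub)", "pkg_at(p4,hub)", "truck_at(t3,depot)"]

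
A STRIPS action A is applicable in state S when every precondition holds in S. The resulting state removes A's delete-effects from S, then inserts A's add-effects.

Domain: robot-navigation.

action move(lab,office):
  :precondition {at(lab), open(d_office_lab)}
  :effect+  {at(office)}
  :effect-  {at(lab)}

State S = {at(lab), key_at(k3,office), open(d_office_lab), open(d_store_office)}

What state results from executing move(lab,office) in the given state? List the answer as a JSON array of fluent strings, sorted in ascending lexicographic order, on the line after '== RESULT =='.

Compute (S \ del) ∪ add:
  pre ⊆ S: {at(lab), open(d_office_lab)} ⊆ S  — applicable
  S \ del = {key_at(k3,office), open(d_office_lab), open(d_store_office)}
  ∪ add   = {at(office), key_at(k3,office), open(d_office_lab), open(d_store_office)}

== RESULT ==
["at(office)", "key_at(k3,office)", "open(d_office_lab)", "open(d_store_office)"]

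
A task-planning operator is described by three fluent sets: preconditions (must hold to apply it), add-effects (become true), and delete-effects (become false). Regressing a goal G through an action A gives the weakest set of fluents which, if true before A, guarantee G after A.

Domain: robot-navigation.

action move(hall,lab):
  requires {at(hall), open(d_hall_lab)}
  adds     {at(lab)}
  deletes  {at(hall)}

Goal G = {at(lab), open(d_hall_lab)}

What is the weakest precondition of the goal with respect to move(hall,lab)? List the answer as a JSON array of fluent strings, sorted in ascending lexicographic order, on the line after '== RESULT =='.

Regress:
  G ∩ del = {}  (empty — regression defined)
  G \ add = {at(lab), open(d_hall_lab)} \ {at(lab)} = {open(d_hall_lab)}
  ∪ pre   = {open(d_hall_lab)} ∪ {at(hall), open(d_hall_lab)}
          = {at(hall), open(d_hall_lab)}

== RESULT ==
["at(hall)", "open(d_hall_lab)"]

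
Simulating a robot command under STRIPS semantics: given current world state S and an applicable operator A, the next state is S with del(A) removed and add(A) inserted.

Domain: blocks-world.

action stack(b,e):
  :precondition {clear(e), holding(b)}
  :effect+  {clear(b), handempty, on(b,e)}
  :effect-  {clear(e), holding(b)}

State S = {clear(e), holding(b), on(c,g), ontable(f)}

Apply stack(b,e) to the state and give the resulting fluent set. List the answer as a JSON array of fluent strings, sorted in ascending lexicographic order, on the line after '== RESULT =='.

Compute (S \ del) ∪ add:
  pre ⊆ S: {clear(e), holding(b)} ⊆ S  — applicable
  S \ del = {on(c,g), ontable(f)}
  ∪ add   = {clear(b), handempty, on(b,e), on(c,g), ontable(f)}

== RESULT ==
["clear(b)", "handempty", "on(b,e)", "on(c,g)", "ontable(f)"]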